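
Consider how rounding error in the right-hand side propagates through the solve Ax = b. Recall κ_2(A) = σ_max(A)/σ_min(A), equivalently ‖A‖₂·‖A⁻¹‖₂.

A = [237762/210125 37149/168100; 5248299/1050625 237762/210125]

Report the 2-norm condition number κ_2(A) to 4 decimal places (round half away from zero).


156.2500

M = AᵀA = [17226598221/656640625 1550327121/262656250; 1550327121/262656250 558592209/420250000]. tr(M)=172272681/6250000, det(M)=194481/6250000
eigenvalues of AᵀA: λ = (tr ± √(tr²−4·det))/2 = 441/16, 441/390625
σ_max=√(441/16)=(21/4), σ_min=√(441/390625)=(21/625) → κ = 156.2500


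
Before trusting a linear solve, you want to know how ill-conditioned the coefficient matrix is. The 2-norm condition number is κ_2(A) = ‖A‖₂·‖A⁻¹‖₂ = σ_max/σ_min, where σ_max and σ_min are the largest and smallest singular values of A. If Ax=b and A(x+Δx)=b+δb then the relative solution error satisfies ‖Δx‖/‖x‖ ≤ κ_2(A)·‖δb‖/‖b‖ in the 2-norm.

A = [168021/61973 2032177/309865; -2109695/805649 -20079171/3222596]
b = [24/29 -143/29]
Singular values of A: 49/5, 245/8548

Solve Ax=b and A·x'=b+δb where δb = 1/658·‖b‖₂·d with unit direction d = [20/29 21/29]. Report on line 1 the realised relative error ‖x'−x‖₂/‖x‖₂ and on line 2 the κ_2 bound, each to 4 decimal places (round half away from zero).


from the listed singular values, σ₁ = 49/5, σ_n = 245/8548
condition number: (49/5) ÷ (245/8548) = 341.9200
bound on ‖Δx‖/‖x‖: κ·ε = 341.9200·1/658 = 0.5196
solve Ax = b  →  x = [96.7749 -39.8807]
‖b‖₂ = 5.0000 and ‖x‖₂ = 104.6702
δb = ε·‖b‖·d = [0.0052 0.0055]; solving A·Δx = δb gives ‖Δx‖ = 0.2651
relative error = 0.0025
so the bound overstates the realised error by a factor of ≈ 205.1536 (computed from the unrounded values)

0.0025
0.5196


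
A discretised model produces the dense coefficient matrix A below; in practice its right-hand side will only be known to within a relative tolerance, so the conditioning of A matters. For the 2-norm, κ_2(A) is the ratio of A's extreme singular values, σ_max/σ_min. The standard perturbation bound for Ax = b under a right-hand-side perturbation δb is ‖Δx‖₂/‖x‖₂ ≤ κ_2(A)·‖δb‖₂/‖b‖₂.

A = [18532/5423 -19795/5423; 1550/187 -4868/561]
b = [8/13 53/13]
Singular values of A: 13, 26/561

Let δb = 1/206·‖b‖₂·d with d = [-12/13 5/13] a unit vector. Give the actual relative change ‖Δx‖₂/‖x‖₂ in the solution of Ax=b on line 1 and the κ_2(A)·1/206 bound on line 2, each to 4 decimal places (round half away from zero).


σ_max = 13, σ_min = 26/561
condition number: 13 ÷ (26/561) = 280.5000
worst-case relative error ≤ 280.5000 × 1/206 = 1.3617
solve Ax = b  →  x = [15.8369 14.6578]
‖b‖ = 4.1231, ‖x‖ = 21.5791
δb = ε·‖b‖·d = [-0.0185 0.0077]; solving A·Δx = δb gives ‖Δx‖ = 0.4319
realised ‖Δx‖/‖x‖ = 0.0200
so the bound overstates the realised error by a factor of ≈ 68.0382 (computed from the unrounded values)

0.0200
1.3617


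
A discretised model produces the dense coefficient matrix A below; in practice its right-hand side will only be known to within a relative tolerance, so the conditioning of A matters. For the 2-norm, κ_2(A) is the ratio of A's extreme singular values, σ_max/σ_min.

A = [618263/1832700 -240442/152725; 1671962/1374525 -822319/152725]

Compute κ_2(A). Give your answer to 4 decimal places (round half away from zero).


form AᵀA = [77068084969/48366565776 -4756410925/671757858; -4756410925/671757858 1174433429/37319881] with trace 951299113/28772496 and determinant 279841/28772496
eigenvalues of AᵀA: λ = (tr ± √(tr²−4·det))/2 = 529/16, 529/1798281
so κ_2 = √((529/16) / (529/1798281)) = 335.2500

335.2500


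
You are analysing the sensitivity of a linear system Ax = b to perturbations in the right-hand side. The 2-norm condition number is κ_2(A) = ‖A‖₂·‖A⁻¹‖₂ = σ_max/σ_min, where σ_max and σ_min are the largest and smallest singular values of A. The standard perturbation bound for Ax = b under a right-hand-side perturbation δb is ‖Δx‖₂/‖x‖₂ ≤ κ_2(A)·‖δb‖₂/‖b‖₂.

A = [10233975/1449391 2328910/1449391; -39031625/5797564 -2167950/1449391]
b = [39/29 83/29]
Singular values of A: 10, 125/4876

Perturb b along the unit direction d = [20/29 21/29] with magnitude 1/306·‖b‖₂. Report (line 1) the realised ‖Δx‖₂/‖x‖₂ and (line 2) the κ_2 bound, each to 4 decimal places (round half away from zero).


from the listed singular values, σ₁ = 10, σ_n = 125/4876
κ_2(A) = 10 / (125/4876) = 390.0800
bound on ‖Δx‖/‖x‖: κ·ε = 390.0800·1/306 = 1.2748
solve Ax = b  →  x = [-25.7858 114.1478]
‖b‖ = 3.1623, ‖x‖ = 117.0240
re-solving with b+δb shifts x by Δx of norm 0.4031
dividing the unrounded norms, ‖Δx‖/‖x‖ = 0.0034
realised/bound (from unrounded values) ≈ 0.0027

0.0034
1.2748


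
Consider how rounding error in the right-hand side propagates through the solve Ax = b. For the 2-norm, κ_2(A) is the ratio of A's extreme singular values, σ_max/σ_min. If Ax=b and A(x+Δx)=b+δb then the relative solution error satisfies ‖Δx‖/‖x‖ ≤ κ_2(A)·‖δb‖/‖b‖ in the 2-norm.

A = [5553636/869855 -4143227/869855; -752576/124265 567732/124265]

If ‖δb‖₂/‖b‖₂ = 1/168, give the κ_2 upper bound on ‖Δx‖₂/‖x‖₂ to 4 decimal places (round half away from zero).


2.2318

M = AᵀA = [13934609744/179940005 -10450841148/179940005; -10450841148/179940005 7838285741/179940005]. tr(M)=4354579097/35988001, det(M)=3748096/35988001
char-poly roots: 121 and 30976/35988001
σ_max=√121=11, σ_min=√(30976/35988001)=(176/5999) → κ = 374.9375
bound on ‖Δx‖/‖x‖: κ·ε = 374.9375·1/168 = 2.2318


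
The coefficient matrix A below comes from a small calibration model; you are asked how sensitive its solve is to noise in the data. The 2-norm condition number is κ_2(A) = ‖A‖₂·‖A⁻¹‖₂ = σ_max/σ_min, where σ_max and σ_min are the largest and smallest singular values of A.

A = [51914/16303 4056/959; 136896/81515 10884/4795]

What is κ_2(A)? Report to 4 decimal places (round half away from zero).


form AᵀA = [297983044/22992025 397297392/22992025; 397297392/22992025 529739856/22992025] with trace 33108916/919681 and determinant 14400/919681
eigenvalues of AᵀA: λ = (tr ± √(tr²−4·det))/2 = 36, 400/919681
σ_max=√36=6, σ_min=√(400/919681)=(20/959) → κ = 287.7000

287.7000


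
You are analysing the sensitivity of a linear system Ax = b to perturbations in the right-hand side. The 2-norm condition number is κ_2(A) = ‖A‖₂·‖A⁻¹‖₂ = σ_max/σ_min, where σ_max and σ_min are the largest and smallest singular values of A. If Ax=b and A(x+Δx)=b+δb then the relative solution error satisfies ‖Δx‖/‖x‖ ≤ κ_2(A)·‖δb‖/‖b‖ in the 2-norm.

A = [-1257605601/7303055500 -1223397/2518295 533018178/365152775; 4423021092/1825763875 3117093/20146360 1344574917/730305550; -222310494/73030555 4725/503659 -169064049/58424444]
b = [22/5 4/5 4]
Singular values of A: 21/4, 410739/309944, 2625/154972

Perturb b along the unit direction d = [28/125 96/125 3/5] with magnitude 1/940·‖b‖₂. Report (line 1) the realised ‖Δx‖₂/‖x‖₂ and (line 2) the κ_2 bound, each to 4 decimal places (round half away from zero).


0.0016
0.3297

largest singular value 21/4, smallest 2625/154972
κ_2(A) = (21/4) / (2625/154972) = 309.9440
perturbation bound = 309.9440·1/940 = 0.3297
solve Ax = b  →  x = [-64.8361 216.8217 67.5255]
2-norm of b is 6.0000; of x, 236.1674
with δb = [0.0014 0.0049 0.0038], A·Δx = δb → ‖Δx‖ = 0.3768
relative error = 0.0016
so the bound overstates the realised error by a factor of ≈ 206.6465 (computed from the unrounded values)


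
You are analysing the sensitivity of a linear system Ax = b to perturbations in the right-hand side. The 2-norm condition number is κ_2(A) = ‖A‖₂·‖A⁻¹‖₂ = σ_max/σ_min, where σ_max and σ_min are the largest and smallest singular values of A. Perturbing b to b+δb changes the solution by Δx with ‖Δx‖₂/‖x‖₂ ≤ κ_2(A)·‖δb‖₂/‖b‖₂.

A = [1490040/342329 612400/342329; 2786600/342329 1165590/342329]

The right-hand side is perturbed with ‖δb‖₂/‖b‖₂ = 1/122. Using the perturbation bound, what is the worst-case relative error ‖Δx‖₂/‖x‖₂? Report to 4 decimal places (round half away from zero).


AᵀA = [34551414400/405498769 14396310000/405498769; 14396310000/405498769 5998732900/405498769]; tr = 239941700/2399401, det = 160000/2399401
char-poly roots: 100 and 1600/2399401
κ = σ_max/σ_min = 10/(40/1549) = 387.2500
worst-case relative error ≤ 387.2500 × 1/122 = 3.1742

3.1742


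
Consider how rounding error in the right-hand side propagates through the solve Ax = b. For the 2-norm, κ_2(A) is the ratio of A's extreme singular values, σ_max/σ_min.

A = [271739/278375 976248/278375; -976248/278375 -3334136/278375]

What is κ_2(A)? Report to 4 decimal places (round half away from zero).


278.3750

M = AᵀA = [8215217933/619941125 28161826056/619941125; 28161826056/619941125 96556184192/619941125]. tr(M)=838171217/4959529, det(M)=1827904/4959529
λ_max, λ_min = (838171217/4959529 ± √702494726835672225/24596927901841)/2 = 169, 10816/4959529
κ = σ_max/σ_min = 13/(104/2227) = 278.3750


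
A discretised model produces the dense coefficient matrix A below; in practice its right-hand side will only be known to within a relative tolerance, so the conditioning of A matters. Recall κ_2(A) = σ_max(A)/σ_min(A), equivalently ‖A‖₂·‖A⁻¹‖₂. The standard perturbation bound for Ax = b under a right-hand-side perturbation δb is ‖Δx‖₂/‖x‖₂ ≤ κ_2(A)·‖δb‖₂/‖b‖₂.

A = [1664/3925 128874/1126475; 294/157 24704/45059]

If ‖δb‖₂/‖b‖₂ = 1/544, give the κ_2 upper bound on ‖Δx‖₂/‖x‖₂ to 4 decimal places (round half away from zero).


0.4040

form AᵀA = [56791396/15405625 115946496/107839375; 115946496/107839375 236786596/754875625] with trace 4831304/1207801 and determinant 400/1207801
eigenvalues of AᵀA: λ = (tr ± √(tr²−4·det))/2 = 4, 100/1207801
κ = σ_max/σ_min = 2/(10/1099) = 219.8000
bound on ‖Δx‖/‖x‖: κ·ε = 219.8000·1/544 = 0.4040


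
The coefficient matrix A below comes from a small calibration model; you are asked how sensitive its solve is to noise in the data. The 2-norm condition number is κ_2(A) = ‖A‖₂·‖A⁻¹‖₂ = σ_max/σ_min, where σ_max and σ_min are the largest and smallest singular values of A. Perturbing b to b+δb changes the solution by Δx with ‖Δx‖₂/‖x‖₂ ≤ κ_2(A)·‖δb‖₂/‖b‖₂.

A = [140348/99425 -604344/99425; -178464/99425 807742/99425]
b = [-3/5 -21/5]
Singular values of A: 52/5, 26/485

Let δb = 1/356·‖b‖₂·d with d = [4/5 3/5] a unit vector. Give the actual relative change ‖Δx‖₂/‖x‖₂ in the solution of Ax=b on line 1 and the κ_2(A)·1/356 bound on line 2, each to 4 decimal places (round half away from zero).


from the listed singular values, σ₁ = 52/5, σ_n = 26/485
κ_2(A) = (52/5) / (26/485) = 194.0000
worst-case relative error ≤ 194.0000 × 1/356 = 0.5449
solve Ax = b  →  x = [-54.5333 -12.5657]
2-norm of b is 4.2426; of x, 55.9623
re-solving with b+δb shifts x by Δx of norm 0.2223
dividing the unrounded norms, ‖Δx‖/‖x‖ = 0.0040
realised/bound (from unrounded values) ≈ 0.0073

0.0040
0.5449


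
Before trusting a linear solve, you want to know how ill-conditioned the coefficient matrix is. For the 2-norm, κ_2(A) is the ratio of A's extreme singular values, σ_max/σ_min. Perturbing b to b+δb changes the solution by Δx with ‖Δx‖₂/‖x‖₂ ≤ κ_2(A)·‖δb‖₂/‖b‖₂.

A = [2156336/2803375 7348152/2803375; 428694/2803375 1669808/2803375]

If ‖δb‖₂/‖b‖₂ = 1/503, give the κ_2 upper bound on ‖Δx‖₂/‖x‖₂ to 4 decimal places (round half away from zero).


0.2719

AᵀA = [2875409572/4675140625 9851827104/4675140625; 9851827104/4675140625 33779652928/4675140625]; tr = 2345924/299209, det = 614656/187005625
solving λ² − 2345924/299209·λ + 614656/187005625 = 0 gives λ = 196/25, 3136/7480225
κ = σ_max/σ_min = (14/5)/(56/2735) = 136.7500
worst-case relative error ≤ 136.7500 × 1/503 = 0.2719


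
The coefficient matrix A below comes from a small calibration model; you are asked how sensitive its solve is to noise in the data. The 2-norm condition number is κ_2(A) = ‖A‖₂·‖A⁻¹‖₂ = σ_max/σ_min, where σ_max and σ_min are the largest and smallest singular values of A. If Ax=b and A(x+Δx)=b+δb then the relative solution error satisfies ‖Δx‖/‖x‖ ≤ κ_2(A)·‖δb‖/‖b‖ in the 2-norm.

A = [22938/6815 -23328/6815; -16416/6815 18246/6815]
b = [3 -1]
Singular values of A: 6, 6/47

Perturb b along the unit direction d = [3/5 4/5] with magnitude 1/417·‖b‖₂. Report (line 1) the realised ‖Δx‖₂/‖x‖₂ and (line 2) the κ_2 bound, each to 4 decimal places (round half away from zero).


0.0076
0.1127

from the listed singular values, σ₁ = 6, σ_n = 6/47
condition number: 6 ÷ (6/47) = 47.0000
bound on ‖Δx‖/‖x‖: κ·ε = 47.0000·1/417 = 0.1127
solve Ax = b  →  x = [6.0172 5.0402]
‖b‖₂ = 3.1623 and ‖x‖₂ = 7.8493
δb = ε·‖b‖·d = [0.0046 0.0061]; solving A·Δx = δb gives ‖Δx‖ = 0.0594
realised ‖Δx‖/‖x‖ = 0.0076
realised/bound (from unrounded values) ≈ 0.0671


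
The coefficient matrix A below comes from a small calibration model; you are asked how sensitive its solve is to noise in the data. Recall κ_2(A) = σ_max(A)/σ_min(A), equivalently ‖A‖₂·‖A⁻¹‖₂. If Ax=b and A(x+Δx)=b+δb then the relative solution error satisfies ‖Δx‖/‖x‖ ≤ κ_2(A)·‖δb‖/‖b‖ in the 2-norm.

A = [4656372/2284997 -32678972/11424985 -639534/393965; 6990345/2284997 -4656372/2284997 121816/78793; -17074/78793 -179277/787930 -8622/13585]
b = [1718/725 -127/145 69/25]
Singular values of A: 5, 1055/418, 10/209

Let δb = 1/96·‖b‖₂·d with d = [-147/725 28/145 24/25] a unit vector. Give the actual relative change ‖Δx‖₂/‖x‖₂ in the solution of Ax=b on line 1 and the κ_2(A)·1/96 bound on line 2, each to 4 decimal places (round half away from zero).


0.0195
1.0885

largest singular value 5, smallest 10/209
κ_2(A) = 5 / (10/209) = 104.5000
perturbation bound = 104.5000·1/96 = 1.0885
solve Ax = b  →  x = [-26.7805 -28.4096 14.9797]
‖b‖₂ = 3.7417 and ‖x‖₂ = 41.8174
Δx = A⁻¹·δb where δb = 1/96·3.7417·d; ‖Δx‖ = 0.8146
dividing the unrounded norms, ‖Δx‖/‖x‖ = 0.0195
realised/bound (from unrounded values) ≈ 0.0179


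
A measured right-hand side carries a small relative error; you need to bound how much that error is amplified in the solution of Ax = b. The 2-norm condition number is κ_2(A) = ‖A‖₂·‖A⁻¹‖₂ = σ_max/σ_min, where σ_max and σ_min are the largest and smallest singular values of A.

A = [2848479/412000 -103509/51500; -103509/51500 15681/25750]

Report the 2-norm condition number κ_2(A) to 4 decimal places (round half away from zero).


AᵀA = [14079257361/271590400 -513301131/33948800; -513301131/33948800 18716301/4243600]; tr = 611084025/10863616, det = 1265625/43454464
eigenvalues of AᵀA: λ = (tr ± √(tr²−4·det))/2 = 225/4, 5625/10863616
κ = σ_max/σ_min = (15/2)/(75/3296) = 329.6000

329.6000


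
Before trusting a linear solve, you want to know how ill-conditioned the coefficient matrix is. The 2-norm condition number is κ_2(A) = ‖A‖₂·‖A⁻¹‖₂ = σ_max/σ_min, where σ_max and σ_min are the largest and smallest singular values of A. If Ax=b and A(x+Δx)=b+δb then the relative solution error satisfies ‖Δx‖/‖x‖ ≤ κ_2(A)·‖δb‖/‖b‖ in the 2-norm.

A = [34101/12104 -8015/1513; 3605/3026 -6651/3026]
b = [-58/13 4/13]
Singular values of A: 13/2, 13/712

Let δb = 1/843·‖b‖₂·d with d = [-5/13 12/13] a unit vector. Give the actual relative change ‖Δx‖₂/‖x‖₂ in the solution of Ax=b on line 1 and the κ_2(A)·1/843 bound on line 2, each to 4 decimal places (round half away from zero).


from the listed singular values, σ₁ = 13/2, σ_n = 13/712
condition number: (13/2) ÷ (13/712) = 356.0000
bound on ‖Δx‖/‖x‖: κ·ε = 356.0000·1/843 = 0.4223
solve Ax = b  →  x = [96.3620 52.0905]
‖b‖₂ = 4.4721 and ‖x‖₂ = 109.5402
δb = ε·‖b‖·d = [-0.0020 0.0049]; solving A·Δx = δb gives ‖Δx‖ = 0.2906
relative error = 0.0027
realised/bound (from unrounded values) ≈ 0.0063

0.0027
0.4223


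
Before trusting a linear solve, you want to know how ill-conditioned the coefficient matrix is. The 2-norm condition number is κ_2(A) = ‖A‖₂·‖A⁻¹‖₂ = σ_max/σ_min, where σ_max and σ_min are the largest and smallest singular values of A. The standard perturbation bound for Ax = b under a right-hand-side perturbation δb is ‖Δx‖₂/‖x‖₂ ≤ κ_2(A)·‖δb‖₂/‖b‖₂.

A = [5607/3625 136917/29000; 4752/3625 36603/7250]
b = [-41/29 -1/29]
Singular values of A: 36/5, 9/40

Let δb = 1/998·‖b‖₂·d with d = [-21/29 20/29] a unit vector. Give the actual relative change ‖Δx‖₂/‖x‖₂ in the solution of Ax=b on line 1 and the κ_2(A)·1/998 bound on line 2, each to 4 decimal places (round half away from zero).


σ_max = 36/5, σ_min = 9/40
κ_2(A) = (36/5) / (9/40) = 32.0000
perturbation bound = 32.0000·1/998 = 0.0321
solve Ax = b  →  x = [-4.3056 1.1111]
‖b‖₂ = 1.4142 and ‖x‖₂ = 4.4466
Δx = A⁻¹·δb where δb = 1/998·1.4142·d; ‖Δx‖ = 0.0063
dividing the unrounded norms, ‖Δx‖/‖x‖ = 0.0014
realised/bound (from unrounded values) ≈ 0.0442

0.0014
0.0321


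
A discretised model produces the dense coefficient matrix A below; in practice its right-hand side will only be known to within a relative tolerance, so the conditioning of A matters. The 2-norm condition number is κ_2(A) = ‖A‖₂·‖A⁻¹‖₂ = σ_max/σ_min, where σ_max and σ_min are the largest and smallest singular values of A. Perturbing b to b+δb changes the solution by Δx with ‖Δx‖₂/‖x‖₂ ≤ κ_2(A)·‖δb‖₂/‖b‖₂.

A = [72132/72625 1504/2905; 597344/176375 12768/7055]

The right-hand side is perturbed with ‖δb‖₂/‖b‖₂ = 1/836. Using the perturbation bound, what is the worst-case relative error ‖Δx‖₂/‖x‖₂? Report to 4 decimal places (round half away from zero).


AᵀA = [30380555536/2438878225 3240561024/487775645; 3240561024/487775645 345671680/97555129]; tr = 135025424/8439025, det = 16384/8439025
λ_max, λ_min = (135025424/8439025 ± √18231312066437376/71217142950625)/2 = 16, 1024/8439025
κ = σ_max/σ_min = 4/(32/2905) = 363.1250
κ_2(A)·‖δb‖/‖b‖ = 0.4344

0.4344


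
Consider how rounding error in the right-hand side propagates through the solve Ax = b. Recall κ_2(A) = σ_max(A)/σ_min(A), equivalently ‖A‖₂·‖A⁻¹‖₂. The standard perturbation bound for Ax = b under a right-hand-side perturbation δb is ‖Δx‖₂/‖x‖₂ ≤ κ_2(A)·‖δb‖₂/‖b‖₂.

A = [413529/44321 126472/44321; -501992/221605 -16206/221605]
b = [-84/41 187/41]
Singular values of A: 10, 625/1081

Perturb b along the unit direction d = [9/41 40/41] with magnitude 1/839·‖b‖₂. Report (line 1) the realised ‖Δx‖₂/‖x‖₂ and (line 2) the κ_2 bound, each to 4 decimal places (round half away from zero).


0.0015
0.0206

σ_max = 10, σ_min = 625/1081
κ = σ_max/σ_min = 10/(625/1081) = 17.2960
worst-case relative error ≤ 17.2960 × 1/839 = 0.0206
solve Ax = b  →  x = [-2.2252 6.5577]
2-norm of b is 5.0000; of x, 6.9249
δb = ε·‖b‖·d = [0.0013 0.0058]; solving A·Δx = δb gives ‖Δx‖ = 0.0103
realised ‖Δx‖/‖x‖ = 0.0015
realised/bound (from unrounded values) ≈ 0.0722


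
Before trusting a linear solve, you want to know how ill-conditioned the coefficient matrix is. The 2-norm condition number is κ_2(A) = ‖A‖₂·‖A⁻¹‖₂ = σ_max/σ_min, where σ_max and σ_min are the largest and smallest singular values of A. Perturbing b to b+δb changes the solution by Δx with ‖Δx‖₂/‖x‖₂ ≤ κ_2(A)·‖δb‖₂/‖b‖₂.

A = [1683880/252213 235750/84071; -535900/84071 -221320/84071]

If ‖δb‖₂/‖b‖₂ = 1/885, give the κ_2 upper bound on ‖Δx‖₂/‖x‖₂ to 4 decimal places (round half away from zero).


AᵀA = [6444888400/75637809 895114000/25212603; 895114000/25212603 124328900/8404201]; tr = 44756500/447561, det = 40000/447561
solving λ² − 44756500/447561·λ + 40000/447561 = 0 gives λ = 100, 400/447561
so κ_2 = √(100 / (400/447561)) = 334.5000
perturbation bound = 334.5000·1/885 = 0.3780

0.3780


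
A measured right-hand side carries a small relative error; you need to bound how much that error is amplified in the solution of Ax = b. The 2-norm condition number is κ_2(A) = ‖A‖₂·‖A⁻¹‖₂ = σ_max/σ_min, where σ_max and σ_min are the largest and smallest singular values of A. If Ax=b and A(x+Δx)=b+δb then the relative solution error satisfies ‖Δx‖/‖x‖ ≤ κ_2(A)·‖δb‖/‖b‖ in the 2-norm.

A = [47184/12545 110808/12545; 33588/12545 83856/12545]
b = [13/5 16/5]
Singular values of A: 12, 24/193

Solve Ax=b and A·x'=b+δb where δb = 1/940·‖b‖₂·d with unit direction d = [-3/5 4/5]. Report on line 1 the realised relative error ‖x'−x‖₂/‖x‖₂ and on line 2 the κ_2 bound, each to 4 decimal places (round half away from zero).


0.0044
0.1027

largest singular value 12, smallest 24/193
κ = σ_max/σ_min = 12/(24/193) = 96.5000
perturbation bound = 96.5000·1/940 = 0.1027
solve Ax = b  →  x = [-7.2949 3.4006]
‖b‖ = 4.1231, ‖x‖ = 8.0486
Δx = A⁻¹·δb where δb = 1/940·4.1231·d; ‖Δx‖ = 0.0353
dividing the unrounded norms, ‖Δx‖/‖x‖ = 0.0044
realised/bound (from unrounded values) ≈ 0.0427


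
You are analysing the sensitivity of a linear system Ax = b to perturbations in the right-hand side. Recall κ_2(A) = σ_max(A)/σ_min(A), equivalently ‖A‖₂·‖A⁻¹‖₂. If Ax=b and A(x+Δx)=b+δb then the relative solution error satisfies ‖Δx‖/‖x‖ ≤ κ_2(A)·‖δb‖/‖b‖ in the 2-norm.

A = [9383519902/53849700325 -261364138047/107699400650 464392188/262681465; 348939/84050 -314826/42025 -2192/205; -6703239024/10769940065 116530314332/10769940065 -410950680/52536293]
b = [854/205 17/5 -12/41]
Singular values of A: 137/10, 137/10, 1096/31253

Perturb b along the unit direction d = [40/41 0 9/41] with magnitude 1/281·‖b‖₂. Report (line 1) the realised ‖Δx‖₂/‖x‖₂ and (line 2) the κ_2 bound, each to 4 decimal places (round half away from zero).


σ_max = 137/10, σ_min = 1096/31253
condition number: (137/10) ÷ (1096/31253) = 390.6625
κ_2(A)·‖δb‖/‖b‖ = 1.3903
solve Ax = b  →  x = [108.6452 24.2207 24.8956]
‖b‖₂ = 5.3852 and ‖x‖₂ = 114.0623
Δx = A⁻¹·δb where δb = 1/281·5.3852·d; ‖Δx‖ = 0.5465
relative error = 0.0048
realised/bound (from unrounded values) ≈ 0.0034

0.0048
1.3903


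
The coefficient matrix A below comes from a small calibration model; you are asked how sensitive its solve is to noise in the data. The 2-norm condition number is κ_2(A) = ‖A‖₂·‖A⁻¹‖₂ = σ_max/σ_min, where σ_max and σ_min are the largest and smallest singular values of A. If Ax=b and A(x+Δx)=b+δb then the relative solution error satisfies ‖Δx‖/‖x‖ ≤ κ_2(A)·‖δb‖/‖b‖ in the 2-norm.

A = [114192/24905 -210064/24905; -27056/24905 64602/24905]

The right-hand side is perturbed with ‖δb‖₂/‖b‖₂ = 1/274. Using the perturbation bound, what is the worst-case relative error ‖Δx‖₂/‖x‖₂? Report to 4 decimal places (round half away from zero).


form AᵀA = [550873600/24810361 -1029420000/24810361; -1029420000/24810361 1932012100/24810361] with trace 8591300/85849 and determinant 640000/85849
λ_max, λ_min = (8591300/85849 ± √73590662250000/7370050801)/2 = 100, 6400/85849
κ = σ_max/σ_min = 10/(80/293) = 36.6250
perturbation bound = 36.6250·1/274 = 0.1337

0.1337


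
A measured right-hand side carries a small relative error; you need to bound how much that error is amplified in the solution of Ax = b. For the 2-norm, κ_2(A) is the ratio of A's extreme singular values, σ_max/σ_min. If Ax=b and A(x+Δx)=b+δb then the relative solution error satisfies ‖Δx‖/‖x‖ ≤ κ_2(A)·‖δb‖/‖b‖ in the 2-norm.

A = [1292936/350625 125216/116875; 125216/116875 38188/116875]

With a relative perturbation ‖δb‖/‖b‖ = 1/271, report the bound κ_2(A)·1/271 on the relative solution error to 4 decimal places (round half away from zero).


M = AᵀA = [2900471872/196700625 281986432/65566875; 281986432/65566875 27419792/21855625]. tr(M)=5035600/314721, det(M)=1024/314721
λ_max, λ_min = (5035600/314721 ± √25355978262784/99049307841)/2 = 16, 64/314721
so κ_2 = √(16 / (64/314721)) = 280.5000
κ_2(A)·‖δb‖/‖b‖ = 1.0351

1.0351


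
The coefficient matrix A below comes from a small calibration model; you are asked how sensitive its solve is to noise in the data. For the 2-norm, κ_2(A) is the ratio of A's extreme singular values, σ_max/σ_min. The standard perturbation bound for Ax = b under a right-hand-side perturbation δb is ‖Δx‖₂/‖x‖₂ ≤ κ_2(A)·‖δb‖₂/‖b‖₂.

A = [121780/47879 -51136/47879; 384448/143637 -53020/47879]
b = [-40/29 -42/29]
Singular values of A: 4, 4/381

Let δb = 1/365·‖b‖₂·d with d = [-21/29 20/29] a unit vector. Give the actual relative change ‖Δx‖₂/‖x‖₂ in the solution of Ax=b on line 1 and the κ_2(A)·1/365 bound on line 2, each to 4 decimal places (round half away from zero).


σ_max = 4, σ_min = 4/381
κ_2(A) = 4 / (4/381) = 381.0000
perturbation bound = 381.0000·1/365 = 1.0438
solve Ax = b  →  x = [-0.4615 0.1923]
‖b‖ = 2.0000, ‖x‖ = 0.5000
with δb = [-0.0040 0.0038], A·Δx = δb → ‖Δx‖ = 0.5219
realised ‖Δx‖/‖x‖ = 1.0438
so the bound is sharp here: realised error equals the bound

1.0438
1.0438


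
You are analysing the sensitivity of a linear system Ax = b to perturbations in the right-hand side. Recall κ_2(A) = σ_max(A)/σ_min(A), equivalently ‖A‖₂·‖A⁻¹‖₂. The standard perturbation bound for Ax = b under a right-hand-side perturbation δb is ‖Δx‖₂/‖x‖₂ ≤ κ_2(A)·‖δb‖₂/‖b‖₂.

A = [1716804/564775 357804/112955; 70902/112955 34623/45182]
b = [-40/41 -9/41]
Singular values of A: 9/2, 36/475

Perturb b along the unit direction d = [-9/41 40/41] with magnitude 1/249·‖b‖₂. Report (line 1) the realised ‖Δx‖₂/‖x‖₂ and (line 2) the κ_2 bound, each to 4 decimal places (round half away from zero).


from the listed singular values, σ₁ = 9/2, σ_n = 36/475
κ = σ_max/σ_min = (9/2)/(36/475) = 59.3750
worst-case relative error ≤ 59.3750 × 1/249 = 0.2385
solve Ax = b  →  x = [-0.1533 -0.1609]
‖b‖ = 1.0000, ‖x‖ = 0.2222
re-solving with b+δb shifts x by Δx of norm 0.0530
realised ‖Δx‖/‖x‖ = 0.2385
tightness: 0.2385 against a bound of 0.2385; the bound is attained (ratio 1)

0.2385
0.2385


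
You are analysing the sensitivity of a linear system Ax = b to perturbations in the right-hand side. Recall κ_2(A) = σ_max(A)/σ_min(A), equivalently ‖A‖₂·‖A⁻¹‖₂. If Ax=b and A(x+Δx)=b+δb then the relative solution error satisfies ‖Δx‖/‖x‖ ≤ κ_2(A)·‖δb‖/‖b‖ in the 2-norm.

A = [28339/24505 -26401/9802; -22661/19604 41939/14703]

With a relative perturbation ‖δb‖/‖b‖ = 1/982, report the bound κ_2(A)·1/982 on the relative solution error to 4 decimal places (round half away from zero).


form AᵀA = [30544121/11424400 -10988069/1713660; -10988069/1713660 15824773/1028196] with trace 10990381/608400 and determinant 83521/2433600
solving λ² − 10990381/608400·λ + 83521/2433600 = 0 gives λ = 289/16, 289/152100
σ_max=√(289/16)=(17/4), σ_min=√(289/152100)=(17/390) → κ = 97.5000
bound on ‖Δx‖/‖x‖: κ·ε = 97.5000·1/982 = 0.0993

0.0993


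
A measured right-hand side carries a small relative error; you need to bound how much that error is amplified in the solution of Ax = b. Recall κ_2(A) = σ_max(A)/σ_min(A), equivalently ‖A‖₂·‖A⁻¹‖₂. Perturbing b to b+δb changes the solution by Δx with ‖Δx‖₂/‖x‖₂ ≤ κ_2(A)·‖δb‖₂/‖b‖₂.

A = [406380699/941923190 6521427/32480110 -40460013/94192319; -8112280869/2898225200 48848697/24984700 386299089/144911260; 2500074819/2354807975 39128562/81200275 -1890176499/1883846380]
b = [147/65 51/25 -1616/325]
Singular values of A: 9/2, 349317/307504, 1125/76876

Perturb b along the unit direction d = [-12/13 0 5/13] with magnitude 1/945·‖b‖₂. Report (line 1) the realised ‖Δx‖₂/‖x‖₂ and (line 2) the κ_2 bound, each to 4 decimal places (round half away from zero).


largest singular value 9/2, smallest 1125/76876
κ_2(A) = (9/2) / (1125/76876) = 307.5040
bound on ‖Δx‖/‖x‖: κ·ε = 307.5040·1/945 = 0.3254
solve Ax = b  →  x = [-189.6894 -2.1813 -196.8087]
‖b‖ = 5.8310, ‖x‖ = 273.3505
with δb = [-0.0057 0.0000 0.0024], A·Δx = δb → ‖Δx‖ = 0.4216
dividing the unrounded norms, ‖Δx‖/‖x‖ = 0.0015
realised/bound (from unrounded values) ≈ 0.0047

0.0015
0.3254


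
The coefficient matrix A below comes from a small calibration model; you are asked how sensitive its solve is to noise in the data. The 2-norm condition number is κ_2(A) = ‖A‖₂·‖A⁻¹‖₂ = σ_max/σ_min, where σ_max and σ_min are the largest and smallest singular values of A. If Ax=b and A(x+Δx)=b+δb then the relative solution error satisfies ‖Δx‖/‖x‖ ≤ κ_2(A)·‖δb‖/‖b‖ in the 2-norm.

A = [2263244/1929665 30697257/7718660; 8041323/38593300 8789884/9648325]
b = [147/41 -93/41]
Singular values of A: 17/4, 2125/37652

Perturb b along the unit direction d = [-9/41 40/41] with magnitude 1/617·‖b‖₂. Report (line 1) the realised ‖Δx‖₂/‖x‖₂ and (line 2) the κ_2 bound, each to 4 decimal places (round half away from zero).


0.0023
0.1220

largest singular value 17/4, smallest 2125/37652
condition number: (17/4) ÷ (2125/37652) = 75.3040
perturbation bound = 75.3040·1/617 = 0.1220
solve Ax = b  →  x = [51.2272 -14.2060]
2-norm of b is 4.2426; of x, 53.1605
Δx = A⁻¹·δb where δb = 1/617·4.2426·d; ‖Δx‖ = 0.1218
relative error = 0.0023
tightness: 0.0023 against a bound of 0.1220 (unrounded ratio ≈ 0.0188)


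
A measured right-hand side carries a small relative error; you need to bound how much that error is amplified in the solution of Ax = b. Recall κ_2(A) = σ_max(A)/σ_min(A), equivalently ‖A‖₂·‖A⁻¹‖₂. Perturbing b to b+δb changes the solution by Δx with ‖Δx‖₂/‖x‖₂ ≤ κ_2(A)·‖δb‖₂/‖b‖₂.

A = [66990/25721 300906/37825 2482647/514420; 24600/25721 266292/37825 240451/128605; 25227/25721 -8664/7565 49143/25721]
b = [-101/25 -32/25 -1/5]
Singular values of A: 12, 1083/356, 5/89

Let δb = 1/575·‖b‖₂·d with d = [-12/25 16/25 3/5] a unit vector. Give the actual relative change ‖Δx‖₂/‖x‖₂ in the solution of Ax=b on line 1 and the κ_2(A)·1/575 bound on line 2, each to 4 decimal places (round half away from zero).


0.0074
0.3715

from the listed singular values, σ₁ = 12, σ_n = 5/89
κ = σ_max/σ_min = 12/(5/89) = 213.6000
perturbation bound = 213.6000·1/575 = 0.3715
solve Ax = b  →  x = [-15.9162 -0.1394 7.9821]
2-norm of b is 4.2426; of x, 17.8062
with δb = [-0.0035 0.0047 0.0044], A·Δx = δb → ‖Δx‖ = 0.1313
realised ‖Δx‖/‖x‖ = 0.0074
realised/bound (from unrounded values) ≈ 0.0199


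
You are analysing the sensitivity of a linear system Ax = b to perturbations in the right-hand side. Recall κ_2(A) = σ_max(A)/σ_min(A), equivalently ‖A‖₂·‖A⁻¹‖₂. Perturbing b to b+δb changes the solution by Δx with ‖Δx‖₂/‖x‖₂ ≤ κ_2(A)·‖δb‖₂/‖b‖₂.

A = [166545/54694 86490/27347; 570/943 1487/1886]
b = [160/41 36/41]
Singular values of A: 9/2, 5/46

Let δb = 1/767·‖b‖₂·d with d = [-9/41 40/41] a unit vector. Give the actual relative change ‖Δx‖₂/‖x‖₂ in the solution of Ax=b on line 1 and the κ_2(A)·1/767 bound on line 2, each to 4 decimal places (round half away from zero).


0.0540
0.0540

from the listed singular values, σ₁ = 9/2, σ_n = 5/46
κ_2(A) = (9/2) / (5/46) = 41.4000
κ_2(A)·‖δb‖/‖b‖ = 0.0540
solve Ax = b  →  x = [0.6130 0.6437]
2-norm of b is 4.0000; of x, 0.8889
Δx = A⁻¹·δb where δb = 1/767·4.0000·d; ‖Δx‖ = 0.0480
realised ‖Δx‖/‖x‖ = 0.0540
realised/bound = 1 exactly: the bound is attained for this b and d


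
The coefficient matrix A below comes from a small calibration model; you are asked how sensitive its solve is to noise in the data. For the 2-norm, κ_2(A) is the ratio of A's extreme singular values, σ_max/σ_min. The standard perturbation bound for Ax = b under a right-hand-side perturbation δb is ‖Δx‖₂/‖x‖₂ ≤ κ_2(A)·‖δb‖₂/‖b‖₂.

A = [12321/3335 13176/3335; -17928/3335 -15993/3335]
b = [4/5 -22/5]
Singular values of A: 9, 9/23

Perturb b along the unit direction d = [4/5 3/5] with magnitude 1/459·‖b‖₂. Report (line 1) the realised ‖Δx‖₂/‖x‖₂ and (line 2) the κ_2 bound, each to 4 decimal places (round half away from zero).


0.0049
0.0501

largest singular value 9, smallest 9/23
κ = σ_max/σ_min = 9/(9/23) = 23.0000
perturbation bound = 23.0000·1/459 = 0.0501
solve Ax = b  →  x = [3.8467 -3.3946]
2-norm of b is 4.4721; of x, 5.1304
with δb = [0.0078 0.0058], A·Δx = δb → ‖Δx‖ = 0.0249
realised ‖Δx‖/‖x‖ = 0.0049
realised/bound (from unrounded values) ≈ 0.0969


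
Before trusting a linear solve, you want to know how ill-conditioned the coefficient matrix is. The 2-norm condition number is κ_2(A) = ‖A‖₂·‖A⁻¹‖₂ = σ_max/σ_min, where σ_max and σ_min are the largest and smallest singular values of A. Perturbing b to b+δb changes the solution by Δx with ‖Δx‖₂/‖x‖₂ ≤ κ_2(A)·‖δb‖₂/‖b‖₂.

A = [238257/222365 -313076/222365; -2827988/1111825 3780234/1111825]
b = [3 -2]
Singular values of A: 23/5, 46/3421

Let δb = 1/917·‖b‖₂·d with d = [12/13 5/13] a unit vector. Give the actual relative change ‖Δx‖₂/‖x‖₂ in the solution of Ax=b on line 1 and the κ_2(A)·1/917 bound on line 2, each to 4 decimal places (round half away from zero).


0.0020
0.3731

largest singular value 23/5, smallest 46/3421
κ = σ_max/σ_min = (23/5)/(46/3421) = 342.1000
bound on ‖Δx‖/‖x‖: κ·ε = 342.1000·1/917 = 0.3731
solve Ax = b  →  x = [119.3826 88.7217]
2-norm of b is 3.6056; of x, 148.7406
δb = ε·‖b‖·d = [0.0036 0.0015]; solving A·Δx = δb gives ‖Δx‖ = 0.2924
realised ‖Δx‖/‖x‖ = 0.0020
realised/bound (from unrounded values) ≈ 0.0053


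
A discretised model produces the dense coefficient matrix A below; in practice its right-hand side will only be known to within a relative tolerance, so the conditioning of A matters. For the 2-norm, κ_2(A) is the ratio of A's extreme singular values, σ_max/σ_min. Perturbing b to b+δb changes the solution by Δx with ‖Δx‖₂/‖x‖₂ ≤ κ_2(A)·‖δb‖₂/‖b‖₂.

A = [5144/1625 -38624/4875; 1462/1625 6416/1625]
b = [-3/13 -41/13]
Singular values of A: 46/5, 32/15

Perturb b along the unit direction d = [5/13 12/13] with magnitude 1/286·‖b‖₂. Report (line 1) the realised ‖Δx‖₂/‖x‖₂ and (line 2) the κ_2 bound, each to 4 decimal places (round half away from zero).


from the listed singular values, σ₁ = 46/5, σ_n = 32/15
condition number: (46/5) ÷ (32/15) = 4.3125
worst-case relative error ≤ 4.3125 × 1/286 = 0.0151
solve Ax = b  →  x = [-1.3196 -0.4981]
‖b‖ = 3.1623, ‖x‖ = 1.4104
re-solving with b+δb shifts x by Δx of norm 0.0052
dividing the unrounded norms, ‖Δx‖/‖x‖ = 0.0037
tightness: 0.0037 against a bound of 0.0151 (unrounded ratio ≈ 0.2437)

0.0037
0.0151


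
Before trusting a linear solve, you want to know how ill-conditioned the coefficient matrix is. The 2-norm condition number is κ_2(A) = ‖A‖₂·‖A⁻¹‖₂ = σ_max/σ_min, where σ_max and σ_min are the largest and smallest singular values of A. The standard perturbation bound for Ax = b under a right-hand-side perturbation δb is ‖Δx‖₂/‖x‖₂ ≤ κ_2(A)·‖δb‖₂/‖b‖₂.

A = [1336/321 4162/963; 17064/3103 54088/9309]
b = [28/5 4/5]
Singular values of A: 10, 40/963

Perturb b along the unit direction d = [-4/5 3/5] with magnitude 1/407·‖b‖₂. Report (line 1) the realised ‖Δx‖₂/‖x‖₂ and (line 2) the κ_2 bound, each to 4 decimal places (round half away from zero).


largest singular value 10, smallest 40/963
condition number: 10 ÷ (40/963) = 240.7500
bound on ‖Δx‖/‖x‖: κ·ε = 240.7500·1/407 = 0.5915
solve Ax = b  →  x = [70.0103 -66.1241]
‖b‖₂ = 5.6569 and ‖x‖₂ = 96.3008
Δx = A⁻¹·δb where δb = 1/407·5.6569·d; ‖Δx‖ = 0.3346
realised ‖Δx‖/‖x‖ = 0.0035
tightness: 0.0035 against a bound of 0.5915 (unrounded ratio ≈ 0.0059)

0.0035
0.5915


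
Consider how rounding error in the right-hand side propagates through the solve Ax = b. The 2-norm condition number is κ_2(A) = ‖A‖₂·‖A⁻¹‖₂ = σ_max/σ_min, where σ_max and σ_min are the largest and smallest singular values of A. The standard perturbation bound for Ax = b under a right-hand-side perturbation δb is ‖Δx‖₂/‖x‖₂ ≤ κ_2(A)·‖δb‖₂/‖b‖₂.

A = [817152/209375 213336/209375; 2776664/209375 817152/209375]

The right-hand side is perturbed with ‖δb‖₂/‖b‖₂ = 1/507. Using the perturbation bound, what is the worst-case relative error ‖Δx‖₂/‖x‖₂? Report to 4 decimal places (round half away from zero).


0.2379

AᵀA = [13404160576/70140625 3909255168/70140625; 3909255168/70140625 1141199424/70140625]; tr = 23272576/112225, det = 331776/112225
char-poly roots: 5184/25 and 64/4489
σ_max=√(5184/25)=(72/5), σ_min=√(64/4489)=(8/67) → κ = 120.6000
bound on ‖Δx‖/‖x‖: κ·ε = 120.6000·1/507 = 0.2379


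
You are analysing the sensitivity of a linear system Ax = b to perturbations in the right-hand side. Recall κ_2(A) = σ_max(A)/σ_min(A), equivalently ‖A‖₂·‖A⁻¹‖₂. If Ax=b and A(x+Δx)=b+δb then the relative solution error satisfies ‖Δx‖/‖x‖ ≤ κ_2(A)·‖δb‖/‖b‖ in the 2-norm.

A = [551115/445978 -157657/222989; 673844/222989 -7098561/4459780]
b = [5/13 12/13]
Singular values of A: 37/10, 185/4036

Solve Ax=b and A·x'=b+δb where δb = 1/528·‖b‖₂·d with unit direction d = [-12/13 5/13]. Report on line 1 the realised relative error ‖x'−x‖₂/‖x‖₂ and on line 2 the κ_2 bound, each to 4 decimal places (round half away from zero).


from the listed singular values, σ₁ = 37/10, σ_n = 185/4036
κ_2(A) = (37/10) / (185/4036) = 80.7200
κ_2(A)·‖δb‖/‖b‖ = 0.1529
solve Ax = b  →  x = [0.2385 -0.1272]
‖b‖ = 1.0000, ‖x‖ = 0.2703
Δx = A⁻¹·δb where δb = 1/528·1.0000·d; ‖Δx‖ = 0.0413
relative error = 0.1529
so the bound is sharp here: realised error equals the bound

0.1529
0.1529


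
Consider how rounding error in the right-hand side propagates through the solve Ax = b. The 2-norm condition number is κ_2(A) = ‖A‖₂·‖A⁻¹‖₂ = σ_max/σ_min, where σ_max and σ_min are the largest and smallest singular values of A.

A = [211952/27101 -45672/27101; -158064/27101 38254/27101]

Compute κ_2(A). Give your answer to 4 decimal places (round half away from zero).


82.6250

AᵀA = [69907878400/734464201 -15726852000/734464201; -15726852000/734464201 3549300100/734464201]; tr = 43698500/436921, det = 640000/436921
char-poly roots: 100 and 6400/436921
σ_max=√100=10, σ_min=√(6400/436921)=(80/661) → κ = 82.6250
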